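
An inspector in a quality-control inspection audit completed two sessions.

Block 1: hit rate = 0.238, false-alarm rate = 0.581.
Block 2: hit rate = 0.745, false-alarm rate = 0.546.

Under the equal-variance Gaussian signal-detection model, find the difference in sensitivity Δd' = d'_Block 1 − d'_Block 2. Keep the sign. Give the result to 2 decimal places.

Δd' = -1.46

Block 1: z(0.238) = -0.713, z(0.581) = 0.204, d' = -0.917
Block 2: z(0.745) = 0.659, z(0.546) = 0.116, d' = 0.543
Δd' = d'_Block 1 − d'_Block 2 = -0.917 − 0.543 = -1.460
Block 2 has the higher sensitivity.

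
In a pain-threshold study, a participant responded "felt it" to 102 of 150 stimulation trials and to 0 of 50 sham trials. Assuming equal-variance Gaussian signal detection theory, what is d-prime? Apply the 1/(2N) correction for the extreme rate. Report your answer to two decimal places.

d-prime = 2.79

The false-alarm rate is 0/50 = 0, so apply the 1/(2N) correction: FA → 1/(2·50) = 0.01000.
z(H) = z(0.68000) = 0.468
z(FA) = z(0.01000) = -2.326
d' = 0.468 − (-2.326) = 2.794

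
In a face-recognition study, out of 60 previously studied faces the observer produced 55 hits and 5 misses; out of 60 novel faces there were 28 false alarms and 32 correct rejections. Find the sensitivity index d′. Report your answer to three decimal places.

d′ = 1.467

H = 55/60 = 0.9167
FA = 28/60 = 0.4667
Φ⁻¹(H) = 1.3832
Φ⁻¹(FA) = -0.0836
d' = z(H) − z(FA) = 1.3832 − (-0.0836) = 1.4668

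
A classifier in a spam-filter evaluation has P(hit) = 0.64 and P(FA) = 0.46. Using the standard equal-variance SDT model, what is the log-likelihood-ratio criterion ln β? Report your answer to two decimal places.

ln β = -0.06

z(H) = z(0.64) = 0.358
z(FA) = z(0.46) = -0.100
ln β = −½·[z(H)² − z(FA)²] = −0.5 × (0.128 − 0.010) = -0.059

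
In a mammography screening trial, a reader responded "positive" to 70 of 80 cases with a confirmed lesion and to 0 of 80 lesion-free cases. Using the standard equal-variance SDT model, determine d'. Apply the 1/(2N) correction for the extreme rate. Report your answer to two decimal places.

d' = 3.65

The false-alarm rate is 0/80 = 0, so apply the 1/(2N) correction: FA → 1/(2·80) = 0.00625.
z(H) = z(0.87500) = 1.150
z(FA) = z(0.00625) = -2.498
d' = 1.150 − (-2.498) = 3.648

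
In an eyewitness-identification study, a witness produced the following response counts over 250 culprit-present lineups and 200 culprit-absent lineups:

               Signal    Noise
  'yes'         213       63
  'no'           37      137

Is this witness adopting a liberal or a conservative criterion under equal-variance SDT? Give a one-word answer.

z(H) = 1.045, z(FA) = -0.482
c = −½·(z(H) + z(FA)) = -0.2815
c < 0 → liberal criterion (biased toward responding “yes”).

liberal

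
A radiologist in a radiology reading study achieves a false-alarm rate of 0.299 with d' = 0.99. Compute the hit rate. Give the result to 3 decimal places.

z(false-alarm rate) = z(0.299) = -0.5273
z(H) = z(FA) + d' = -0.5273 + 0.99 = 0.4627
hit rate = Φ(0.4627) = 0.6782

hit rate = 0.678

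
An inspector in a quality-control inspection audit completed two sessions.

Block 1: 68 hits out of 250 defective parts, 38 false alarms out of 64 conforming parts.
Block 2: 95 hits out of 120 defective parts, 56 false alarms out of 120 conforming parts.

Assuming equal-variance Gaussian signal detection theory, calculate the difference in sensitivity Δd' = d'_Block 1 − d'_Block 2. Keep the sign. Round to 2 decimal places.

Block 1: z(0.2720) = -0.607, z(0.5938) = 0.237, d' = -0.844
Block 2: z(0.7917) = 0.812, z(0.4667) = -0.084, d' = 0.896
Δd' = d'_Block 1 − d'_Block 2 = -0.844 − 0.896 = -1.740
Block 2 has the higher sensitivity.

Δd' = -1.74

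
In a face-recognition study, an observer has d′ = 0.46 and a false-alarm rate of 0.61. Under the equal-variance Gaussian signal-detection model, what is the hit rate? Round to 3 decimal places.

hit rate = 0.770

z(false-alarm rate) = z(0.61) = 0.2793
z(H) = z(FA) + d' = 0.2793 + 0.46 = 0.7393
hit rate = Φ(0.7393) = 0.7701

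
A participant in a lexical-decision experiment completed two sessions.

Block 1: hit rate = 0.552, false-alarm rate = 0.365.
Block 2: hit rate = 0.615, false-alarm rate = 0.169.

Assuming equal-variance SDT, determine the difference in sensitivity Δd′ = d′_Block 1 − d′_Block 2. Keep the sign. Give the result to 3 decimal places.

Block 1: z(0.552) = 0.1307, z(0.365) = -0.3451, d' = 0.4758
Block 2: z(0.615) = 0.2924, z(0.169) = -0.9581, d' = 1.2505
Δd' = d'_Block 1 − d'_Block 2 = 0.4758 − 1.2505 = -0.7747
Block 2 has the higher sensitivity.

Δd′ = -0.775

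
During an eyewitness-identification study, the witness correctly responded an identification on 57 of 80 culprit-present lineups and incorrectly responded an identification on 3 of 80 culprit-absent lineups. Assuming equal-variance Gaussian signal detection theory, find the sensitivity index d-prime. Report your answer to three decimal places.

H = 57/80 = 0.7125
FA = 3/80 = 0.0375
z(H) = 0.5607
z(FA) = -1.7805
d' = z(H) − z(FA) = 0.5607 − (-1.7805) = 2.3412

d-prime = 2.341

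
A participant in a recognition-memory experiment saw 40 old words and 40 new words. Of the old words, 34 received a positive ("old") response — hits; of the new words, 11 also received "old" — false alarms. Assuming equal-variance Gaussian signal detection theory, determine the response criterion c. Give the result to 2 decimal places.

c = -0.22

H = 34/40 = 0.8500
FA = 11/40 = 0.2750
Φ⁻¹(H) = Φ⁻¹(0.8500) = 1.036
Φ⁻¹(FA) = Φ⁻¹(0.2750) = -0.598
c = −½·[z(H) + z(FA)] = −0.5 × (1.036 + (-0.598)) = -0.219
c < 0: the participant has a liberal response bias.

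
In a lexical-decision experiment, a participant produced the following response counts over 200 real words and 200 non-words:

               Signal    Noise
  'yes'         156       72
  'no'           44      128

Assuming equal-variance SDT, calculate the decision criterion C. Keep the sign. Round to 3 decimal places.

H = 156/200 = 0.7800
FA = 72/200 = 0.3600
z(H) = z(0.7800) = 0.7722
z(FA) = z(0.3600) = -0.3585
c = −½·[z(H) + z(FA)] = −0.5 × (0.7722 + (-0.3585)) = -0.20685

C = -0.207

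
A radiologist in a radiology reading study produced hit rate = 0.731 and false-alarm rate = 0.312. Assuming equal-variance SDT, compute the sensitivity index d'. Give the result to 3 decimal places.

z(H) = z(0.731) = 0.6158
z(FA) = z(0.312) = -0.4902
d' = z(H) − z(FA) = 0.6158 − (-0.4902) = 1.1060

d' = 1.106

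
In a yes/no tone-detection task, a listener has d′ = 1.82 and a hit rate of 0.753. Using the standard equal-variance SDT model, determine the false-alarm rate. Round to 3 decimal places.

z(hit rate) = z(0.753) = 0.6840
z(FA) = z(H) − d' = 0.6840 − 1.82 = -1.1360
false-alarm rate = Φ(-1.1360) = 0.1280

false-alarm rate = 0.128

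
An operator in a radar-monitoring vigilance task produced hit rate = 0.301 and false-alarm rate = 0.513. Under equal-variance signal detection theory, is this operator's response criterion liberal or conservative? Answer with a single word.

conservative

z(H) = -0.522, z(FA) = 0.033
c = −½·(z(H) + z(FA)) = 0.2445
c > 0 → conservative criterion (biased toward responding “no”).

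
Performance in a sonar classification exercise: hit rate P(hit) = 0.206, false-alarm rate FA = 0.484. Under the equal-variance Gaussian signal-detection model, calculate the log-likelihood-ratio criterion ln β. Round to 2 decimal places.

ln β = -0.34

Φ⁻¹(H) = Φ⁻¹(0.206) = -0.820
Φ⁻¹(FA) = Φ⁻¹(0.484) = -0.040
ln β = −½·[z(H)² − z(FA)²] = −0.5 × (0.672 − 0.002) = -0.335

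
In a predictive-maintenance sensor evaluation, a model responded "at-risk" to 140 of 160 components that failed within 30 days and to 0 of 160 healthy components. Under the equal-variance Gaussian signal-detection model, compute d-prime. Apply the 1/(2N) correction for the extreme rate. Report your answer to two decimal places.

d-prime = 3.88

The false-alarm rate is 0/160 = 0, so apply the 1/(2N) correction: FA → 1/(2·160) = 0.00313.
z(H) = z(0.87500) = 1.150
z(FA) = z(0.00313) = -2.734
d' = 1.150 − (-2.734) = 3.884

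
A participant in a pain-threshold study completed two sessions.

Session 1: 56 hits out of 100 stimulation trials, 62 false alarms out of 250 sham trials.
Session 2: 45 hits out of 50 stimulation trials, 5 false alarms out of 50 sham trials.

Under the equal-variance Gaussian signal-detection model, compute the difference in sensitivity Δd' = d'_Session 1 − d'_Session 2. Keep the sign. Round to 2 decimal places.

Δd' = -1.73

Session 1: z(0.5600) = 0.151, z(0.2480) = -0.681, d' = 0.832
Session 2: z(0.9000) = 1.282, z(0.1000) = -1.282, d' = 2.564
Δd' = d'_Session 1 − d'_Session 2 = 0.832 − 2.564 = -1.732
Session 2 has the higher sensitivity.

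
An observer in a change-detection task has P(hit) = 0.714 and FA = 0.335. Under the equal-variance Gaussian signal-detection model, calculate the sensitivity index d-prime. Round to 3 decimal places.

d-prime = 0.991

Φ⁻¹(H) = Φ⁻¹(0.714) = 0.5651
Φ⁻¹(FA) = Φ⁻¹(0.335) = -0.4261
d' = z(H) − z(FA) = 0.5651 − (-0.4261) = 0.9912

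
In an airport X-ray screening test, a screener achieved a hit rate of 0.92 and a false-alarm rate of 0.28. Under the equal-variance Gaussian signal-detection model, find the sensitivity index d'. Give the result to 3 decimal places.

d' = 1.988

z(H) = z(0.92) = 1.4051
z(FA) = z(0.28) = -0.5828
d' = z(H) − z(FA) = 1.4051 − (-0.5828) = 1.9879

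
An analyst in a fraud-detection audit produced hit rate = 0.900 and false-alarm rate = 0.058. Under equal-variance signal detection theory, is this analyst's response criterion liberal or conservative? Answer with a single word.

z(H) = 1.282, z(FA) = -1.572
c = −½·(z(H) + z(FA)) = 0.145
c > 0 → conservative criterion (biased toward responding “no”).

conservative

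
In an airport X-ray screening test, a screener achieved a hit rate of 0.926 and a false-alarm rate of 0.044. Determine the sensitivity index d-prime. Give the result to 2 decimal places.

Φ⁻¹(0.926) = 1.447, Φ⁻¹(0.044) = -1.706
d' = z(H) − z(FA) = 1.447 − (-1.706) = 3.153

d-prime = 3.15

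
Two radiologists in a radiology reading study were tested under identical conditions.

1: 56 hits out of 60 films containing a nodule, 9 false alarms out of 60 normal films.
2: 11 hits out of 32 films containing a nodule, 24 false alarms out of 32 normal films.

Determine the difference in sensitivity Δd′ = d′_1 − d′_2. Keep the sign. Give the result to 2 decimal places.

1: z(0.9333) = 1.501, z(0.1500) = -1.036, d' = 2.537
2: z(0.3438) = -0.402, z(0.7500) = 0.674, d' = -1.076
Δd' = d'_1 − d'_2 = 2.537 − (-1.076) = 3.613
1 has the higher sensitivity.

Δd′ = 3.61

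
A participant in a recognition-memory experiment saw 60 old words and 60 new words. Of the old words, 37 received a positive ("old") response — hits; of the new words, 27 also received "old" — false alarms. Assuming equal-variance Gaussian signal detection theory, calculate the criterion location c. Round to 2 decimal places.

H = 37/60 = 0.6167
FA = 27/60 = 0.4500
Φ⁻¹(H) = 0.2968
Φ⁻¹(FA) = -0.1257
c = −½·[z(H) + z(FA)] = −0.5 × (0.2968 + (-0.1257)) = -0.08555
c < 0: the participant has a liberal response bias.

c = -0.09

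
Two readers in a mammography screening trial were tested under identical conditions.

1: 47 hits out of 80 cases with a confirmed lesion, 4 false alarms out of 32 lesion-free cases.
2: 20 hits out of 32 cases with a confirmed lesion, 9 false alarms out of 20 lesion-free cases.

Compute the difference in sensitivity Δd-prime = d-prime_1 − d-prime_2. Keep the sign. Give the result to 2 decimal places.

Δd-prime = 0.93

1: z(0.5875) = 0.221, z(0.1250) = -1.150, d' = 1.371
2: z(0.6250) = 0.319, z(0.4500) = -0.126, d' = 0.445
Δd' = d'_1 − d'_2 = 1.371 − 0.445 = 0.926
1 has the higher sensitivity.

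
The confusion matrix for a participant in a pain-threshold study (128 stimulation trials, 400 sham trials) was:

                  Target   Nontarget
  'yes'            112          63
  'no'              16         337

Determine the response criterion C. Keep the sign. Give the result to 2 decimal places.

H = 112/128 = 0.8750
FA = 63/400 = 0.1575
z(H) = 1.150
z(FA) = -1.005
c = −½·[z(H) + z(FA)] = −0.5 × (1.150 + (-1.005)) = -0.0725

C = -0.07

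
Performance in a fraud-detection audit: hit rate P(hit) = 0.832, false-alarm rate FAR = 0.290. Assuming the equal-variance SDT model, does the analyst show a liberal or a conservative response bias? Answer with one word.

liberal

z(H) = 0.962, z(FA) = -0.553
c = −½·(z(H) + z(FA)) = -0.2045
c < 0 → liberal criterion (biased toward responding “yes”).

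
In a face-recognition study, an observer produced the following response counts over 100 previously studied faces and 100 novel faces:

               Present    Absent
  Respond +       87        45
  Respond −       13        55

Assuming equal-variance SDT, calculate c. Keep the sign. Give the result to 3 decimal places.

c = -0.500

H = 87/100 = 0.8700
FA = 45/100 = 0.4500
Φ⁻¹(H) = Φ⁻¹(0.8700) = 1.1264
Φ⁻¹(FA) = Φ⁻¹(0.4500) = -0.1257
c = −½·[z(H) + z(FA)] = −0.5 × (1.1264 + (-0.1257)) = -0.50035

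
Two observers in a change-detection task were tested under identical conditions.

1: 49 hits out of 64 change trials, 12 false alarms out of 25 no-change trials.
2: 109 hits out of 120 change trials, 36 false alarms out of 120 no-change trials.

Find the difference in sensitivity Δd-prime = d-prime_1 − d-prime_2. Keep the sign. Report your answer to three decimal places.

Δd-prime = -1.080

1: z(0.7656) = 0.7244, z(0.4800) = -0.0502, d' = 0.7746
2: z(0.9083) = 1.3304, z(0.3000) = -0.5244, d' = 1.8548
Δd' = d'_1 − d'_2 = 0.7746 − 1.8548 = -1.0802
2 has the higher sensitivity.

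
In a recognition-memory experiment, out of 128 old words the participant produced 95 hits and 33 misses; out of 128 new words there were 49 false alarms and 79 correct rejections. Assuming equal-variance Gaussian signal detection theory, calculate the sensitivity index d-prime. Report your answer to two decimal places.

H = 95/128 = 0.7422
FA = 49/128 = 0.3828
Φ⁻¹(0.7422) = 0.650, Φ⁻¹(0.3828) = -0.298
d' = z(H) − z(FA) = 0.650 − (-0.298) = 0.948

d-prime = 0.95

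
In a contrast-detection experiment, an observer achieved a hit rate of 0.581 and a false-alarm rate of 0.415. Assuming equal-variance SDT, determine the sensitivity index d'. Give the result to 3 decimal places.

z(0.581) = 0.2045, z(0.415) = -0.2147
d' = z(H) − z(FA) = 0.2045 − (-0.2147) = 0.4192

d' = 0.419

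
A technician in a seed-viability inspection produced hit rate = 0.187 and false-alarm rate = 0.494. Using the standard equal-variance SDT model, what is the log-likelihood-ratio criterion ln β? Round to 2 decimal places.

Φ⁻¹(H) = Φ⁻¹(0.187) = -0.889
Φ⁻¹(FA) = Φ⁻¹(0.494) = -0.015
ln β = −½·[z(H)² − z(FA)²] = −0.5 × (0.790 − 0.000) = -0.395

ln β = -0.40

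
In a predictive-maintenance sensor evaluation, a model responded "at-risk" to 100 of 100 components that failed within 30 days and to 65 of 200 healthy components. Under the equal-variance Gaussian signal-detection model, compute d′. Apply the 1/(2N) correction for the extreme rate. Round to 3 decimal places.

The hit rate is 100/100 = 1, so apply the 1/(2N) correction: H → 1 − 1/(2·100) = 0.99500.
z(H) = z(0.99500) = 2.5758
z(FA) = z(0.32500) = -0.4538
d' = 2.5758 − (-0.4538) = 3.0296

d′ = 3.030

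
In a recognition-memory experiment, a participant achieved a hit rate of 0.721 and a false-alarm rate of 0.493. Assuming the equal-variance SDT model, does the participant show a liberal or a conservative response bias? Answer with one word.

liberal

z(H) = 0.586, z(FA) = -0.018
c = −½·(z(H) + z(FA)) = -0.284
c < 0 → liberal criterion (biased toward responding “yes”).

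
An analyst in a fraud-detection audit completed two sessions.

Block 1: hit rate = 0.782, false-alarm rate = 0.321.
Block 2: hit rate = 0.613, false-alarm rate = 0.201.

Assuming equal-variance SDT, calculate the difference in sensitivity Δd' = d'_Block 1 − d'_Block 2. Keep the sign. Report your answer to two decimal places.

Block 1: z(0.782) = 0.779, z(0.321) = -0.465, d' = 1.244
Block 2: z(0.613) = 0.287, z(0.201) = -0.838, d' = 1.125
Δd' = d'_Block 1 − d'_Block 2 = 1.244 − 1.125 = 0.119
Block 1 has the higher sensitivity.

Δd' = 0.12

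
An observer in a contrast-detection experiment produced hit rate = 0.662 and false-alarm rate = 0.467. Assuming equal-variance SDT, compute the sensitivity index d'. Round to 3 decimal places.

z(H) = z(0.662) = 0.4179
z(FA) = z(0.467) = -0.0828
d' = z(H) − z(FA) = 0.4179 − (-0.0828) = 0.5007

d' = 0.501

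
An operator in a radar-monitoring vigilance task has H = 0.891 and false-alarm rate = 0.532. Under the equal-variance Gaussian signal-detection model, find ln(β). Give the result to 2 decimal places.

ln β = -0.76

z(H) = z(0.891) = 1.232
z(FA) = z(0.532) = 0.080
ln β = −½·[z(H)² − z(FA)²] = −0.5 × (1.518 − 0.006) = -0.756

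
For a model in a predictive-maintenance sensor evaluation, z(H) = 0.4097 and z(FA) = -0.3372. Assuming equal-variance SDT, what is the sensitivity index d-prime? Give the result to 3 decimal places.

d-prime = 0.747

d' = z(H) − z(FA) = 0.4097 − (-0.3372) = 0.7469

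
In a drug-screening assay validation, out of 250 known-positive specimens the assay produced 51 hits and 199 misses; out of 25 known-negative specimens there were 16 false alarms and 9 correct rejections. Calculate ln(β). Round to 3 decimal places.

ln β = -0.278

H = 51/250 = 0.2040
FA = 16/25 = 0.6400
Φ⁻¹(H) = Φ⁻¹(0.2040) = -0.8274
Φ⁻¹(FA) = Φ⁻¹(0.6400) = 0.3585
ln β = −½·[z(H)² − z(FA)²] = −0.5 × (0.6846 − 0.1285) = -0.27805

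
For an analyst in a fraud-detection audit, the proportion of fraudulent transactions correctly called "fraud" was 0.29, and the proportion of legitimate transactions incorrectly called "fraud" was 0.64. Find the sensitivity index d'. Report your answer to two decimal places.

d' = -0.91

z(H) = z(0.29) = -0.5534
z(FA) = z(0.64) = 0.3585
d' = z(H) − z(FA) = -0.5534 − 0.3585 = -0.9119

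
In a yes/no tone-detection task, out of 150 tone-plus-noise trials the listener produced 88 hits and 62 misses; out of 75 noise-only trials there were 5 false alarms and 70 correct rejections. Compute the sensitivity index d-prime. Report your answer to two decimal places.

d-prime = 1.72

H = 88/150 = 0.5867
FA = 5/75 = 0.0667
z(H) = z(0.5867) = 0.219
z(FA) = z(0.0667) = -1.501
d' = z(H) − z(FA) = 0.219 − (-1.501) = 1.720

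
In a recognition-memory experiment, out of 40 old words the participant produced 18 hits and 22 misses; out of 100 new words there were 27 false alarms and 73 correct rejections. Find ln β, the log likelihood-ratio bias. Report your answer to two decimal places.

H = 18/40 = 0.4500
FA = 27/100 = 0.2700
z(0.4500) = -0.126, z(0.2700) = -0.613
ln β = −½·[z(H)² − z(FA)²] = −0.5 × (0.016 − 0.376) = 0.180

ln β = 0.18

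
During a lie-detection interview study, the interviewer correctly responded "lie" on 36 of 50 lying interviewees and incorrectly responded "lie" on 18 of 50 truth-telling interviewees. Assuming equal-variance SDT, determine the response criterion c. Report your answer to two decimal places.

c = -0.11

H = 36/50 = 0.7200
FA = 18/50 = 0.3600
z(H) = 0.5828
z(FA) = -0.3585
c = −½·[z(H) + z(FA)] = −0.5 × (0.5828 + (-0.3585)) = -0.11215
c < 0: the interviewer has a liberal response bias.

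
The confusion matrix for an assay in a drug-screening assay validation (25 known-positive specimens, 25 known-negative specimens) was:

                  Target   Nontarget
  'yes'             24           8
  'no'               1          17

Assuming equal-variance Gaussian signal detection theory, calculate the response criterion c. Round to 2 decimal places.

c = -0.64

H = 24/25 = 0.9600
FA = 8/25 = 0.3200
Φ⁻¹(0.9600) = 1.751, Φ⁻¹(0.3200) = -0.468
c = −½·[z(H) + z(FA)] = −0.5 × (1.751 + (-0.468)) = -0.6415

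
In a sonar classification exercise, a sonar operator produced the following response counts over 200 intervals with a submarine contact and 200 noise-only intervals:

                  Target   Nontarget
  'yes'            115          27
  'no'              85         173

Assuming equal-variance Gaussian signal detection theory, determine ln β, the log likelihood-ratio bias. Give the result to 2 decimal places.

ln β = 0.59

H = 115/200 = 0.5750
FA = 27/200 = 0.1350
z(H) = z(0.5750) = 0.189
z(FA) = z(0.1350) = -1.103
ln β = −½·[z(H)² − z(FA)²] = −0.5 × (0.036 − 1.217) = 0.5905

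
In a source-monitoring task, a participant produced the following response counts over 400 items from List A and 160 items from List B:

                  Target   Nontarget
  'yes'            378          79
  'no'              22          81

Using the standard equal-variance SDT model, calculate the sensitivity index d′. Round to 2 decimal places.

H = 378/400 = 0.9450
FA = 79/160 = 0.4938
z(0.9450) = 1.5982, z(0.4938) = -0.0155
d' = z(H) − z(FA) = 1.5982 − (-0.0155) = 1.6137

d′ = 1.61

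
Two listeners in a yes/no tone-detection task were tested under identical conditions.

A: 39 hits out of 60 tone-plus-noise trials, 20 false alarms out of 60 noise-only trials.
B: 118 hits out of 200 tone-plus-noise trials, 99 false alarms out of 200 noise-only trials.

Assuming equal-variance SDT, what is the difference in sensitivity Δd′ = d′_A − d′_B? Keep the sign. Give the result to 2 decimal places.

A: z(0.6500) = 0.385, z(0.3333) = -0.431, d' = 0.816
B: z(0.5900) = 0.228, z(0.4950) = -0.013, d' = 0.241
Δd' = d'_A − d'_B = 0.816 − 0.241 = 0.575
A has the higher sensitivity.

Δd′ = 0.58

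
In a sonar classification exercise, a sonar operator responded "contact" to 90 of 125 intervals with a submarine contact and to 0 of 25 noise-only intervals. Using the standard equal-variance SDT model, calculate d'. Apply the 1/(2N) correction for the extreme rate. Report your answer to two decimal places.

d' = 2.64

The false-alarm rate is 0/25 = 0, so apply the 1/(2N) correction: FA → 1/(2·25) = 0.02000.
z(H) = z(0.72000) = 0.583
z(FA) = z(0.02000) = -2.054
d' = 0.583 − (-2.054) = 2.637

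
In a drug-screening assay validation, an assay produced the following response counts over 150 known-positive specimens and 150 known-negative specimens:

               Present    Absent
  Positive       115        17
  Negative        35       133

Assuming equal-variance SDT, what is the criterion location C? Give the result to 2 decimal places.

H = 115/150 = 0.7667
FA = 17/150 = 0.1133
z(H) = 0.7280
z(FA) = -1.2092
c = −½·[z(H) + z(FA)] = −0.5 × (0.7280 + (-1.2092)) = 0.2406

C = 0.24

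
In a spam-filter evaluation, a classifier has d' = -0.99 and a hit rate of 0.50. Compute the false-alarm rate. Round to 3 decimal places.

false-alarm rate = 0.839

z(hit rate) = z(0.50) = 0.0000
z(FA) = z(H) − d' = 0.0000 − (-0.99) = 0.9900
false-alarm rate = Φ(0.9900) = 0.8389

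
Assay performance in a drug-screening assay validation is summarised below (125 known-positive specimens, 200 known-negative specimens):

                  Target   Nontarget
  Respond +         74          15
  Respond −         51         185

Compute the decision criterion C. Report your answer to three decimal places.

H = 74/125 = 0.5920
FA = 15/200 = 0.0750
Φ⁻¹(H) = Φ⁻¹(0.5920) = 0.2327
Φ⁻¹(FA) = Φ⁻¹(0.0750) = -1.4395
c = −½·[z(H) + z(FA)] = −0.5 × (0.2327 + (-1.4395)) = 0.6034

C = 0.603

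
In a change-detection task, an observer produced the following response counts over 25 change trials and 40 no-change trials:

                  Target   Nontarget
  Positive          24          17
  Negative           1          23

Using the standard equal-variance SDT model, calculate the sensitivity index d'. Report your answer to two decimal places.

H = 24/25 = 0.9600
FA = 17/40 = 0.4250
z(H) = z(0.9600) = 1.7507
z(FA) = z(0.4250) = -0.1891
d' = z(H) − z(FA) = 1.7507 − (-0.1891) = 1.9398

d' = 1.94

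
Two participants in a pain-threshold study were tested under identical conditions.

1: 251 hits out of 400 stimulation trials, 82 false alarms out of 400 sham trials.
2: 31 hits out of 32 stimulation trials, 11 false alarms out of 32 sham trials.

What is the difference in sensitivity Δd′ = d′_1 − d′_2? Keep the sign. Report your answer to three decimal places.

1: z(0.6275) = 0.3252, z(0.2050) = -0.8239, d' = 1.1491
2: z(0.9688) = 1.8634, z(0.3438) = -0.4021, d' = 2.2655
Δd' = d'_1 − d'_2 = 1.1491 − 2.2655 = -1.1164
2 has the higher sensitivity.

Δd′ = -1.116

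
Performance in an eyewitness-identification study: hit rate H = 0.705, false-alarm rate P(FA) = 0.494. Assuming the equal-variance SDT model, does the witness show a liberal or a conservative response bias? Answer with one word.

liberal

z(H) = 0.539, z(FA) = -0.015
c = −½·(z(H) + z(FA)) = -0.262
c < 0 → liberal criterion (biased toward responding “yes”).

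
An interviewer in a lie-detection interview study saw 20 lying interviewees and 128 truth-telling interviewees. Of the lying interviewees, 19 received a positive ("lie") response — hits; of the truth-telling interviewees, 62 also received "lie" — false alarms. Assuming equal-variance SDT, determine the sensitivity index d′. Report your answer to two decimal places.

d′ = 1.68

H = 19/20 = 0.9500
FA = 62/128 = 0.4844
Φ⁻¹(H) = Φ⁻¹(0.9500) = 1.6449
Φ⁻¹(FA) = Φ⁻¹(0.4844) = -0.0391
d' = z(H) − z(FA) = 1.6449 − (-0.0391) = 1.6840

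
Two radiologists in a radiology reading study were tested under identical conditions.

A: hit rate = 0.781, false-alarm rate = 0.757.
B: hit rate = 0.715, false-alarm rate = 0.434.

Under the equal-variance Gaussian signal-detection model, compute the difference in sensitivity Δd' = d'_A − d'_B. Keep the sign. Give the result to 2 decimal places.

A: z(0.781) = 0.776, z(0.757) = 0.697, d' = 0.079
B: z(0.715) = 0.568, z(0.434) = -0.166, d' = 0.734
Δd' = d'_A − d'_B = 0.079 − 0.734 = -0.655
B has the higher sensitivity.

Δd' = -0.66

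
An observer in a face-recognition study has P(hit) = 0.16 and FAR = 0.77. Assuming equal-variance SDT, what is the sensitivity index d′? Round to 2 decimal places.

d′ = -1.73

Φ⁻¹(0.16) = -0.9945, Φ⁻¹(0.77) = 0.7388
d' = z(H) − z(FA) = -0.9945 − 0.7388 = -1.7333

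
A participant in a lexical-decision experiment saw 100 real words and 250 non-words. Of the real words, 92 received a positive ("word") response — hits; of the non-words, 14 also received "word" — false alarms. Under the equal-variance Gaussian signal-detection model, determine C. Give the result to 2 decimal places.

C = 0.09

H = 92/100 = 0.9200
FA = 14/250 = 0.0560
Φ⁻¹(H) = Φ⁻¹(0.9200) = 1.405
Φ⁻¹(FA) = Φ⁻¹(0.0560) = -1.589
c = −½·[z(H) + z(FA)] = −0.5 × (1.405 + (-1.589)) = 0.092
c > 0: the participant has a conservative response bias.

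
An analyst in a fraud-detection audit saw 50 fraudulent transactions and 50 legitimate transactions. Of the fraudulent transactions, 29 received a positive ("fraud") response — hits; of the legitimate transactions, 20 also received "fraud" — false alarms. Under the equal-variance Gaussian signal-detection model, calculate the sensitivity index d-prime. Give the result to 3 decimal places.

H = 29/50 = 0.5800
FA = 20/50 = 0.4000
z(H) = 0.2019
z(FA) = -0.2533
d' = z(H) − z(FA) = 0.2019 − (-0.2533) = 0.4552

d-prime = 0.455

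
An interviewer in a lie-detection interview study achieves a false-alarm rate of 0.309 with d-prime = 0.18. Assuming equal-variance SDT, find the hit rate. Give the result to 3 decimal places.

z(false-alarm rate) = z(0.309) = -0.4987
z(H) = z(FA) + d' = -0.4987 + 0.18 = -0.3187
hit rate = Φ(-0.3187) = 0.3750

hit rate = 0.375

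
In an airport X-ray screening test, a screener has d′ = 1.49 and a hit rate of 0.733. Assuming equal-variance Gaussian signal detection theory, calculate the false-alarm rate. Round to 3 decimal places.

z(hit rate) = z(0.733) = 0.6219
z(FA) = z(H) − d' = 0.6219 − 1.49 = -0.8681
false-alarm rate = Φ(-0.8681) = 0.1927

false-alarm rate = 0.193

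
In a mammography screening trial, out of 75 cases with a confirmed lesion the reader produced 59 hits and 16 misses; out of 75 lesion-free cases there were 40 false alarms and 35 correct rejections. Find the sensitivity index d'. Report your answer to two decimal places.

H = 59/75 = 0.7867
FA = 40/75 = 0.5333
z(H) = 0.7950
z(FA) = 0.0836
d' = z(H) − z(FA) = 0.7950 − 0.0836 = 0.7114

d' = 0.71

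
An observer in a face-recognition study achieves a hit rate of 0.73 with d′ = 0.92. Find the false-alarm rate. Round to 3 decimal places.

z(hit rate) = z(0.73) = 0.6128
z(FA) = z(H) − d' = 0.6128 − 0.92 = -0.3072
false-alarm rate = Φ(-0.3072) = 0.3793

false-alarm rate = 0.379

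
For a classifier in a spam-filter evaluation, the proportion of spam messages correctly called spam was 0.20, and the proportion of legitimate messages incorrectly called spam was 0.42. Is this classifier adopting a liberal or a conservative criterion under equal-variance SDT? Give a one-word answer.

conservative

z(H) = -0.842, z(FA) = -0.202
c = −½·(z(H) + z(FA)) = 0.522
c > 0 → conservative criterion (biased toward responding “no”).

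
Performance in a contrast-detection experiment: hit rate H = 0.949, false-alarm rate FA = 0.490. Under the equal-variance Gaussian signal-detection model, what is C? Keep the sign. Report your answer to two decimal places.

C = -0.81

z(0.949) = 1.635, z(0.490) = -0.025
c = −½·[z(H) + z(FA)] = −0.5 × (1.635 + (-0.025)) = -0.805
c < 0: the observer has a liberal response bias.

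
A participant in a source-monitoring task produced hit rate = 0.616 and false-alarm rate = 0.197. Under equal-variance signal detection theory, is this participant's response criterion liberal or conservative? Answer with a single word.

z(H) = 0.295, z(FA) = -0.852
c = −½·(z(H) + z(FA)) = 0.2785
c > 0 → conservative criterion (biased toward responding “no”).

conservative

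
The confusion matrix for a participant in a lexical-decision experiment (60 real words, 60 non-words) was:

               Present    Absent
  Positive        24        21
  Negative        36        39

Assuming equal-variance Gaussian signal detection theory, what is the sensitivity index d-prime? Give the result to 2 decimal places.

d-prime = 0.13

H = 24/60 = 0.4000
FA = 21/60 = 0.3500
z(H) = -0.2533
z(FA) = -0.3853
d' = z(H) − z(FA) = -0.2533 − (-0.3853) = 0.1320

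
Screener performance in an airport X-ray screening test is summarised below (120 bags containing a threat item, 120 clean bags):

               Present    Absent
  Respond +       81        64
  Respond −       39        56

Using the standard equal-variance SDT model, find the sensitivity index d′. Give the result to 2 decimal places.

H = 81/120 = 0.6750
FA = 64/120 = 0.5333
z(H) = z(0.6750) = 0.454
z(FA) = z(0.5333) = 0.084
d' = z(H) − z(FA) = 0.454 − 0.084 = 0.370

d′ = 0.37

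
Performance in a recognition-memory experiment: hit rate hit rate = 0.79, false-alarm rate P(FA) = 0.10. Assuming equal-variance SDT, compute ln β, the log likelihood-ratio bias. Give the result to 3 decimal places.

z(0.79) = 0.8064, z(0.10) = -1.2816
ln β = −½·[z(H)² − z(FA)²] = −0.5 × (0.6503 − 1.6425) = 0.4961

ln β = 0.496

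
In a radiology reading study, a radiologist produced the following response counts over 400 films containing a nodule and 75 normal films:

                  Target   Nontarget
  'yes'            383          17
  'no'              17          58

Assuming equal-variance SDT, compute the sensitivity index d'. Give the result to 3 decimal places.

d' = 2.472

H = 383/400 = 0.9575
FA = 17/75 = 0.2267
Φ⁻¹(H) = Φ⁻¹(0.9575) = 1.7224
Φ⁻¹(FA) = Φ⁻¹(0.2267) = -0.7498
d' = z(H) − z(FA) = 1.7224 − (-0.7498) = 2.4722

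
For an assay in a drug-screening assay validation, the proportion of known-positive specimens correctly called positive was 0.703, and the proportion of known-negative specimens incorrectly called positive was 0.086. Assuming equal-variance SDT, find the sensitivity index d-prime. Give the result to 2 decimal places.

Φ⁻¹(H) = Φ⁻¹(0.703) = 0.5330
Φ⁻¹(FA) = Φ⁻¹(0.086) = -1.3658
d' = z(H) − z(FA) = 0.5330 − (-1.3658) = 1.8988

d-prime = 1.90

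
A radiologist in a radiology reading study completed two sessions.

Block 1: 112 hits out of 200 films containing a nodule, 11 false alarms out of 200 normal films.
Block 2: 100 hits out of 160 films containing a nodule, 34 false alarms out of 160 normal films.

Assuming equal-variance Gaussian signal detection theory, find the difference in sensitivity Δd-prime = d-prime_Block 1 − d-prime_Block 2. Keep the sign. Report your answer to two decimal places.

Block 1: z(0.5600) = 0.151, z(0.0550) = -1.598, d' = 1.749
Block 2: z(0.6250) = 0.319, z(0.2125) = -0.798, d' = 1.117
Δd' = d'_Block 1 − d'_Block 2 = 1.749 − 1.117 = 0.632
Block 1 has the higher sensitivity.

Δd-prime = 0.63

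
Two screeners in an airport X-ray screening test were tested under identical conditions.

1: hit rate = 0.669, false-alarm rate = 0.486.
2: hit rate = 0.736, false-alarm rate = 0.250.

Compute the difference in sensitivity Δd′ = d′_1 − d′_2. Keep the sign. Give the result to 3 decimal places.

Δd′ = -0.833

1: z(0.669) = 0.4372, z(0.486) = -0.0351, d' = 0.4723
2: z(0.736) = 0.6311, z(0.250) = -0.6745, d' = 1.3056
Δd' = d'_1 − d'_2 = 0.4723 − 1.3056 = -0.8333
2 has the higher sensitivity.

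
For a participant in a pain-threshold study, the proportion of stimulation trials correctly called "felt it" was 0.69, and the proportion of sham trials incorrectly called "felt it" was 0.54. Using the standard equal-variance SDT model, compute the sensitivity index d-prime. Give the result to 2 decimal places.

Φ⁻¹(0.69) = 0.4959, Φ⁻¹(0.54) = 0.1004
d' = z(H) − z(FA) = 0.4959 − 0.1004 = 0.3955

d-prime = 0.40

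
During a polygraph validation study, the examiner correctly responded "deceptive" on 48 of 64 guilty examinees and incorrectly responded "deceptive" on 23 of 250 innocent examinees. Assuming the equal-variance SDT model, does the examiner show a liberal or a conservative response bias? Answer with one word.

z(H) = 0.674, z(FA) = -1.329
c = −½·(z(H) + z(FA)) = 0.3275
c > 0 → conservative criterion (biased toward responding “no”).

conservative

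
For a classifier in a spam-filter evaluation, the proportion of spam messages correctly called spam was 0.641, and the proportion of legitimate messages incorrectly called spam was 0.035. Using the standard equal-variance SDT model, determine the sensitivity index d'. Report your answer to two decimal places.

d' = 2.17

z(0.641) = 0.3611, z(0.035) = -1.8119
d' = z(H) − z(FA) = 0.3611 − (-1.8119) = 2.1730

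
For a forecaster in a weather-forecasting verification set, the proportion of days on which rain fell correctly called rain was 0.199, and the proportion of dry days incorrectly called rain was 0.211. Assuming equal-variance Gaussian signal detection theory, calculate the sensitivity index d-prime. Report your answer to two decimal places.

d-prime = -0.04

z(0.199) = -0.845, z(0.211) = -0.803
d' = z(H) − z(FA) = -0.845 − (-0.803) = -0.042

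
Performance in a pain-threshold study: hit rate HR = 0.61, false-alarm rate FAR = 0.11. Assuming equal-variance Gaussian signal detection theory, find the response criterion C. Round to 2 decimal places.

z(H) = z(0.61) = 0.2793
z(FA) = z(0.11) = -1.2265
c = −½·[z(H) + z(FA)] = −0.5 × (0.2793 + (-1.2265)) = 0.4736

C = 0.47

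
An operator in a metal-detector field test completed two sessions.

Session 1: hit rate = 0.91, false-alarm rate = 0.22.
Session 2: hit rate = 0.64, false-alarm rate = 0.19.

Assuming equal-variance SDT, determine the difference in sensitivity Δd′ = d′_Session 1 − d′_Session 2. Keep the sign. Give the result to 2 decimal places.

Session 1: z(0.91) = 1.341, z(0.22) = -0.772, d' = 2.113
Session 2: z(0.64) = 0.358, z(0.19) = -0.878, d' = 1.236
Δd' = d'_Session 1 − d'_Session 2 = 2.113 − 1.236 = 0.877
Session 1 has the higher sensitivity.

Δd′ = 0.88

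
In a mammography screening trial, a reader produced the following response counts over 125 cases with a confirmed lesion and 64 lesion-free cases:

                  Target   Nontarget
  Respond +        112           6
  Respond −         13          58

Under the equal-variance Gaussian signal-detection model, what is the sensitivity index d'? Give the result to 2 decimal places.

H = 112/125 = 0.8960
FA = 6/64 = 0.0938
z(0.8960) = 1.259, z(0.0938) = -1.318
d' = z(H) − z(FA) = 1.259 − (-1.318) = 2.577

d' = 2.58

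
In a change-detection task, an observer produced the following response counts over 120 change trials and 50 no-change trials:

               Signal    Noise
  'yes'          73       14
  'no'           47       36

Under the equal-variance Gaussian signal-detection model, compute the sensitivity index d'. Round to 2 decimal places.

H = 73/120 = 0.6083
FA = 14/50 = 0.2800
Φ⁻¹(H) = 0.2749
Φ⁻¹(FA) = -0.5828
d' = z(H) − z(FA) = 0.2749 − (-0.5828) = 0.8577

d' = 0.86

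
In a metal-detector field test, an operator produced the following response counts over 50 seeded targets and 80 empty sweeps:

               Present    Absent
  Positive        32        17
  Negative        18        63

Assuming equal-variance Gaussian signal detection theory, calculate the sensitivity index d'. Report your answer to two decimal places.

H = 32/50 = 0.6400
FA = 17/80 = 0.2125
z(0.6400) = 0.358, z(0.2125) = -0.798
d' = z(H) − z(FA) = 0.358 − (-0.798) = 1.156

d' = 1.16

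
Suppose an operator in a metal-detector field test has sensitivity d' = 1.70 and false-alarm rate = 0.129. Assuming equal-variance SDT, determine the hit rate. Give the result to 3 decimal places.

z(false-alarm rate) = z(0.129) = -1.1311
z(H) = z(FA) + d' = -1.1311 + 1.70 = 0.5689
hit rate = Φ(0.5689) = 0.7153

hit rate = 0.715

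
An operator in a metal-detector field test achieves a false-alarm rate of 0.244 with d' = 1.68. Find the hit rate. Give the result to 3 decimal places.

hit rate = 0.838

z(false-alarm rate) = z(0.244) = -0.6935
z(H) = z(FA) + d' = -0.6935 + 1.68 = 0.9865
hit rate = Φ(0.9865) = 0.8381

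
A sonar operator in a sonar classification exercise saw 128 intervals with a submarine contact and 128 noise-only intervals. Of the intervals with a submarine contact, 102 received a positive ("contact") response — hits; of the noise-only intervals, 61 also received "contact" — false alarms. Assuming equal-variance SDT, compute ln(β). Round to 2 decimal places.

H = 102/128 = 0.7969
FA = 61/128 = 0.4766
z(H) = z(0.7969) = 0.831
z(FA) = z(0.4766) = -0.059
ln β = −½·[z(H)² − z(FA)²] = −0.5 × (0.691 − 0.003) = -0.344

ln β = -0.34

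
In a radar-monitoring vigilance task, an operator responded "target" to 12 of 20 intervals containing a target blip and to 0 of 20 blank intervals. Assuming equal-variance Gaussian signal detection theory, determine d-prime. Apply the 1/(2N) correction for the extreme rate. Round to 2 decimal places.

The false-alarm rate is 0/20 = 0, so apply the 1/(2N) correction: FA → 1/(2·20) = 0.02500.
z(H) = z(0.60000) = 0.253
z(FA) = z(0.02500) = -1.960
d' = 0.253 − (-1.960) = 2.213

d-prime = 2.21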